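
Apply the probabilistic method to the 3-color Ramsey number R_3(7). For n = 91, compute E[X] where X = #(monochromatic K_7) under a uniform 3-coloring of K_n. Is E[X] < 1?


E[X] = C(91, 7) · 3^{1 − 21} = 8093990190 · 3^{−20} = 8093990190/3486784401.
As a reduced fraction: E[X] = 2697996730/1162261467 ≈ 2.32133.
Is E[X] < 1? NO.
Since E[X] ≥ 1, the first-moment bound is inconclusive at n = 91; it does NOT by itself certify R_3(7) > 91.

E[X] = 2697996730/1162261467 ≈ 2.32133; E[X] ≥ 1; first-moment method inconclusive here.


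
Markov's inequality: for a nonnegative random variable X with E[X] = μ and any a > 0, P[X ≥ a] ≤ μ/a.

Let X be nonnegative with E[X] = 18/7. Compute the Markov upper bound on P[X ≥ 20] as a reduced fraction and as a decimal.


μ = E[X] = 18/7, a = 20.
Markov: P[X ≥ 20] ≤ μ/a = (18/7)/20 = 9/70.
Numerically: ≈ 0.1286.
(Since a = 20 > μ = 2.5714, the bound 9/70 is < 1 and informative.)

P[X ≥ 20] ≤ 9/70 ≈ 0.1286.


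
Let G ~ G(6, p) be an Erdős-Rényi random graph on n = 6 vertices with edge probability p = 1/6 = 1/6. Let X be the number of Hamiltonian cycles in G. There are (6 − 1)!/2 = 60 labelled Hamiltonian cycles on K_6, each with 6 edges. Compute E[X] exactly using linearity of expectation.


K_6 has (6 − 1)!/2 = 60 labelled Hamiltonian cycles.
For each such Hamiltonian cycle H, let X_H = 1 if all 6 edges of H are present in G. Then P[X_H = 1] = p^{6} = (1/6)^{6} = 1/46656.
By linearity: E[X] = Σ_H E[X_H] = 60 · p^{6} = 60 · 1/46656 = 5/3888.
Numerically: E[X] ≈ 0.001286.

E[X] = 60 · (1/6)^{6} = 5/3888 ≈ 0.001286.


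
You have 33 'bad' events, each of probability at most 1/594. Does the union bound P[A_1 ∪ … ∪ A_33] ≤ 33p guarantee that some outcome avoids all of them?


Union bound: P[∪_{i=1}^{33} A_i] ≤ Σ_i P[A_i] ≤ 33·p = 33·(1/594) = 1/18.
Numerically: 1/18 ≈ 0.055556.
Is 1/18 < 1? YES.
Since P[∪ A_i] ≤ 1/18 < 1, the complement has P[∩ A_i^c] ≥ 1 − 1/18 = 17/18 > 0, so some outcome avoids every A_i.

33·p = 1/18 ≈ 0.055556; existence CERTIFIED by the union bound.


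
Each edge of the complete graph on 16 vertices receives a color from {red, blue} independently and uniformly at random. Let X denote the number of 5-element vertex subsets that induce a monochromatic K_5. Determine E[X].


Let X = Σ_S X_S over the C(16, 5) = 4368 subsets S of size 5, where X_S = 1 if the K_5 on S is monochromatic.
For a fixed S, the K_5 on S has C(5, 2) = 10 edges. P[all 10 edges red] = (1/2)^10, and likewise for blue, so P[monochromatic] = 2·(1/2)^10 = 2^{1 − 10} = 1/512.
By linearity of expectation: E[X] = C(16, 5) · 2^{1 − 10} = 4368 · 1/512 = 273/32.
Numerically: E[X] ≈ 8.53125.

E[X] = C(16,5)·2^(1−C(5,2)) = 273/32 ≈ 8.53125.


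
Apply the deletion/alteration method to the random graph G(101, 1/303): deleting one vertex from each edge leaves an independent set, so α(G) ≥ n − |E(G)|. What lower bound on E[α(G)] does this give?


E[|E(G)|] = C(101, 2)·p = 5050 · (1/303) = 50/3.
E[α(G)] ≥ n − E[|E(G)|] = 101 − 50/3 = 253/3.
Numerically: ≈ 84.33333.
(This is only a lower bound; the true E[α(G)] may be larger.)

E[α(G)] ≥ 253/3 ≈ 84.33333.


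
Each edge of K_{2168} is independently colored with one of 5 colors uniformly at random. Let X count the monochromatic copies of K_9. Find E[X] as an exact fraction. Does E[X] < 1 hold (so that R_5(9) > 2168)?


E[X] = C(2168, 9) · 5^{1 − 36} = 2867804175977929537095120 · 5^{−35} = 2867804175977929537095120/2910383045673370361328125.
As a reduced fraction: E[X] = 573560835195585907419024/582076609134674072265625 ≈ 0.985370.
Is E[X] < 1? YES.
Since E[X] < 1, there exists a 5-coloring of K_{2168} with no monochromatic K_9; hence R_5(9) > 2168.

E[X] = 573560835195585907419024/582076609134674072265625 ≈ 0.985370; E[X] < 1, so R_5(9) > 2168.


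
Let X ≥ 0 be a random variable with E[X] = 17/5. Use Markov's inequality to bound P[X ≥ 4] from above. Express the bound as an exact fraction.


μ = E[X] = 17/5, a = 4.
Markov: P[X ≥ 4] ≤ μ/a = (17/5)/4 = 17/20.
Numerically: ≈ 0.8500.
(Since a = 4 > μ = 3.4000, the bound 17/20 is < 1 and informative.)

P[X ≥ 4] ≤ 17/20 ≈ 0.8500.


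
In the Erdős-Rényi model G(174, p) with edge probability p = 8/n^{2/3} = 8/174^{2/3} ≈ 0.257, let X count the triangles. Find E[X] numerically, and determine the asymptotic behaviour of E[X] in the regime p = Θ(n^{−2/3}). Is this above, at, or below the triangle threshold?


Number of potential triangles: C(174, 3) = 862924.
Each occurs with probability p³ ≈ (0.257)³ ≈ 1.69111e-02.
By linearity: E[X] = C(174, 3)·p³ ≈ 862924 · 1.69111e-02 ≈ 14592.981.
Since α = 2/3 < 1, p = c/n^{2/3} ≫ 1/n is above the triangle threshold p ~ 1/n. Asymptotically E[X] ~ (c³/6)·n^{3(1−α)} = (8³/6)·n^{1} → ∞; triangles are abundant w.h.p.

E[X] ≈ 14592.981; in regime p = Θ(1/n^{2/3}) E[X] diverges (above the triangle threshold p ~ 1/n).


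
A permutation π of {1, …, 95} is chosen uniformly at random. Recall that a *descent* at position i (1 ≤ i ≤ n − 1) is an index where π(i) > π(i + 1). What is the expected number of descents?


Write X = Σ X_I over i = 1, …, 94, with X_I the indicator of one descent.
There are 94 indicators.
For each fixed i, the pair (π(i), π(i+1)) is a uniformly random ordered pair of distinct values from {1, …, 95}; by symmetry P[π(i) > π(i+1)] = 1/2.
By linearity: E[X] = 94 · (1/2) = (95 − 1) · (1/2) = 47 ≈ 47.00000.

E[X] = 47 = 47.00000.


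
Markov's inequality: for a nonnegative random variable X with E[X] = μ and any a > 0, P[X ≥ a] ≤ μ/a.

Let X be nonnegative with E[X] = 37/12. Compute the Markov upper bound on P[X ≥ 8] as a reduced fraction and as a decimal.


μ = E[X] = 37/12, a = 8.
Markov: P[X ≥ 8] ≤ μ/a = (37/12)/8 = 37/96.
Numerically: ≈ 0.3854.
(Since a = 8 > μ = 3.0833, the bound 37/96 is < 1 and informative.)

P[X ≥ 8] ≤ 37/96 ≈ 0.3854.


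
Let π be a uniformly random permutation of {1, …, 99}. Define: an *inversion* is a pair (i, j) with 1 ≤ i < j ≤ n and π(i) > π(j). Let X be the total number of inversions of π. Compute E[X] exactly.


Write X = Σ X_I over the C(99, 2) = 4851 pairs i < j, with X_I the indicator of one inversion.
There are 4851 indicators.
For each fixed pair i < j, the values π(i) and π(j) are two distinct elements of {1, …, 99} in uniformly random order; by symmetry P[π(i) > π(j)] = 1/2.
By linearity: E[X] = 4851 · (1/2) = C(99, 2) · (1/2) = 4851/2 = 4851/2 ≈ 2425.500000.

E[X] = 4851/2 = 2425.500000.


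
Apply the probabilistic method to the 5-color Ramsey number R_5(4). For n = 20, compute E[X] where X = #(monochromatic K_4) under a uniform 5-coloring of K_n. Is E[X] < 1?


E[X] = C(20, 4) · 5^{1 − 6} = 4845 · 5^{−5} = 4845/3125.
As a reduced fraction: E[X] = 969/625 ≈ 1.550400.
Is E[X] < 1? NO.
Since E[X] ≥ 1, the first-moment bound is inconclusive at n = 20; it does NOT by itself certify R_5(4) > 20.

E[X] = 969/625 ≈ 1.550400; E[X] ≥ 1; first-moment method inconclusive here.


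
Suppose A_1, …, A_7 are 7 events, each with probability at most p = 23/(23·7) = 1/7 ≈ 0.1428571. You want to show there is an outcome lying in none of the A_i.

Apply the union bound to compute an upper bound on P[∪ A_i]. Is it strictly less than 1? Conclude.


Union bound: P[∪_{i=1}^{7} A_i] ≤ Σ_i P[A_i] ≤ 7·p = 7·(1/7) = 1.
Numerically: 1 ≈ 1.0000000.
Is 1 < 1? NO.
Since the bound 1 is ≥ 1, the union bound is uninformative here; it does NOT by itself certify existence.

7·p = 1 ≈ 1.0000000; existence NOT certified by the union bound.


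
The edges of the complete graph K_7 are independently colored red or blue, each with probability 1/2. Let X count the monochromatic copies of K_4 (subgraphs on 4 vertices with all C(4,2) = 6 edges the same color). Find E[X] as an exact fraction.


Let X = Σ_S X_S over the C(7, 4) = 35 subsets S of size 4, where X_S = 1 if the K_4 on S is monochromatic.
For a fixed S, the K_4 on S has C(4, 2) = 6 edges. P[all 6 edges red] = (1/2)^6, and likewise for blue, so P[monochromatic] = 2·(1/2)^6 = 2^{1 − 6} = 1/32.
By linearity: E[X] = C(7, 4) · 2^{1 − 6} = 35 · 1/32 = 35/32.
Numerically: E[X] ≈ 1.09375.

E[X] = C(7,4)·2^(1−C(4,2)) = 35/32 ≈ 1.09375.


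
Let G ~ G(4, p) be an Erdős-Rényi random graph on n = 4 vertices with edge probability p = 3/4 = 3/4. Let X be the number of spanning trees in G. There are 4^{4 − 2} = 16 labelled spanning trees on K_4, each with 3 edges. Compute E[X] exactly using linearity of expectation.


K_4 has 4^{4 − 2} = 16 labelled spanning trees.
For each such spanning tree H, let X_H = 1 if all 3 edges of H are present in G. Then P[X_H = 1] = p^{3} = (3/4)^{3} = 27/64.
By linearity of expectation: E[X] = Σ_H E[X_H] = 16 · p^{3} = 16 · 27/64 = 27/4.
Numerically: E[X] ≈ 6.75.

E[X] = 16 · (3/4)^{3} = 27/4 ≈ 6.75.


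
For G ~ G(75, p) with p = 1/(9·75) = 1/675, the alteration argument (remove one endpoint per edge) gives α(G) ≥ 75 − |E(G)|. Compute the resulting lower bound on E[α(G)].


E[|E(G)|] = C(75, 2)·p = 2775 · (1/675) = 37/9.
E[α(G)] ≥ n − E[|E(G)|] = 75 − 37/9 = 638/9.
Numerically: ≈ 70.88889.
(This is only a lower bound; the true E[α(G)] may be larger.)

E[α(G)] ≥ 638/9 ≈ 70.88889.


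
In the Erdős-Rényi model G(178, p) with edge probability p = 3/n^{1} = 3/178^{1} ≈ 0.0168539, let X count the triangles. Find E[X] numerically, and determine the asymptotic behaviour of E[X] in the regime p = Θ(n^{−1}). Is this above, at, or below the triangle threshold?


Number of potential triangles: C(178, 3) = 924176.
Each occurs with probability p³ ≈ (0.0168539)³ ≈ 4.78744455e-06.
By linearity: E[X] = C(178, 3)·p³ ≈ 924176 · 4.78744455e-06 ≈ 4.424441.
Here α = 1, so p = 3/n is exactly at the triangle threshold p ~ 1/n. Asymptotically E[X] → c³/6 = 3³/6 = 9/2 ≈ 4.500000, a bounded constant. In this regime the triangle count is asymptotically Poisson(c³/6).

E[X] ≈ 4.424441; in regime p = Θ(1/n^{1}) E[X] stays bounded (at the triangle threshold p ~ 1/n).


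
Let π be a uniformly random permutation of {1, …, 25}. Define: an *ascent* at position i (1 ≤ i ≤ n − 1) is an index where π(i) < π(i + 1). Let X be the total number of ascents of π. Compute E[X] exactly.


Write X = Σ X_I over i = 1, …, 24, with X_I the indicator of one ascent.
There are 24 indicators.
For each fixed i, the pair (π(i), π(i+1)) is a uniformly random ordered pair of distinct values from {1, …, 25}; by symmetry P[π(i) < π(i+1)] = 1/2.
By linearity: E[X] = 24 · (1/2) = (25 − 1) · (1/2) = 12 ≈ 12.000000.

E[X] = 12 = 12.000000.


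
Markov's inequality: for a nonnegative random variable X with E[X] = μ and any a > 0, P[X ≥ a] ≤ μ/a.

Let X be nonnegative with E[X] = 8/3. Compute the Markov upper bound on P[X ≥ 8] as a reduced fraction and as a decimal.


μ = E[X] = 8/3, a = 8.
Markov: P[X ≥ 8] ≤ μ/a = (8/3)/8 = 1/3.
Numerically: ≈ 0.333333.
(Since a = 8 > μ = 2.666667, the bound 1/3 is < 1 and informative.)

P[X ≥ 8] ≤ 1/3 ≈ 0.333333.


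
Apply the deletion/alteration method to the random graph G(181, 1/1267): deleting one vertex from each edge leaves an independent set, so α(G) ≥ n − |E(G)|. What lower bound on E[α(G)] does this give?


E[|E(G)|] = C(181, 2)·p = 16290 · (1/1267) = 90/7.
E[α(G)] ≥ n − E[|E(G)|] = 181 − 90/7 = 1177/7.
Numerically: ≈ 168.142857.
(This is only a lower bound; the true E[α(G)] may be larger.)

E[α(G)] ≥ 1177/7 ≈ 168.142857.


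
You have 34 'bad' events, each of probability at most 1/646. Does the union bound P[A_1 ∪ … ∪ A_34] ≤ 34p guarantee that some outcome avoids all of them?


Union bound: P[∪_{i=1}^{34} A_i] ≤ Σ_i P[A_i] ≤ 34·p = 34·(1/646) = 1/19.
Numerically: 1/19 ≈ 0.0526316.
Is 1/19 < 1? YES.
Since P[∪ A_i] ≤ 1/19 < 1, the complement has P[∩ A_i^c] ≥ 1 − 1/19 = 18/19 > 0, so some outcome avoids every A_i.

34·p = 1/19 ≈ 0.0526316; existence CERTIFIED by the union bound.


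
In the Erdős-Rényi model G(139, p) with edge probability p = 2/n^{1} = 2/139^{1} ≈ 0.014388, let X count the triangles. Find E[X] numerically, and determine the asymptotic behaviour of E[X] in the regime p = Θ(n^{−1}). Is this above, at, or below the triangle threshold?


Number of potential triangles: C(139, 3) = 437989.
Each occurs with probability p³ ≈ (0.014388)³ ≈ 2.9788291e-06.
By linearity: E[X] = C(139, 3)·p³ ≈ 437989 · 2.9788291e-06 ≈ 1.30469.
Here α = 1, so p = 2/n is exactly at the triangle threshold p ~ 1/n. Asymptotically E[X] → c³/6 = 2³/6 = 4/3 ≈ 1.33333, a bounded constant. In this regime the triangle count is asymptotically Poisson(c³/6).

E[X] ≈ 1.30469; in regime p = Θ(1/n^{1}) E[X] stays bounded (at the triangle threshold p ~ 1/n).


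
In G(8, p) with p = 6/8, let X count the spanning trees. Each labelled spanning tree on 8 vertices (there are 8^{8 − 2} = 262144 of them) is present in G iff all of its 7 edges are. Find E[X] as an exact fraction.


K_8 has 8^{8 − 2} = 262144 labelled spanning trees.
For each such spanning tree H, let X_H = 1 if all 7 edges of H are present in G. Then P[X_H = 1] = p^{7} = (3/4)^{7} = 2187/16384.
Summing the indicators: E[X] = Σ_H E[X_H] = 262144 · p^{7} = 262144 · 2187/16384 = 34992.
Numerically: E[X] ≈ 3.499e+04.

E[X] = 262144 · (3/4)^{7} = 34992 ≈ 3.499e+04.


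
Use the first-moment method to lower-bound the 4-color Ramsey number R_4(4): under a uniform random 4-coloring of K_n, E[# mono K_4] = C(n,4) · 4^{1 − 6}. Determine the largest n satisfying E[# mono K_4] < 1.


We need C(n, 4) · 4^{1 − 6} < 1, i.e. C(n, 4) < 4^{6 − 1} = 1024.
Check values of n near the boundary:
  n = 11: C(11, 4) = 330; 330 < 1024? YES
  n = 12: C(12, 4) = 495; 495 < 1024? YES
  n = 13: C(13, 4) = 715; 715 < 1024? YES
  n = 14: C(14, 4) = 1001; 1001 < 1024? YES
  n = 15: C(15, 4) = 1365; 1365 < 1024? NO
The largest n with C(n, 4) < 1024 is n = 14 (where E[X] = 1001/1024 ≈ 0.978). Hence R_4(4) > 14, i.e. R_4(4) ≥ 15.

Largest n = 14; hence R_4(4) > 14.


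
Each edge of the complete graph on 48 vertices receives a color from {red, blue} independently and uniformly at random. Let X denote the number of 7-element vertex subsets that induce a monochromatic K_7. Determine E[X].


Let X = Σ_S X_S over the C(48, 7) = 73629072 subsets S of size 7, where X_S = 1 if the K_7 on S is monochromatic.
For a fixed S, the K_7 on S has C(7, 2) = 21 edges. P[all 21 edges red] = (1/2)^21, and likewise for blue, so P[monochromatic] = 2·(1/2)^21 = 2^{1 − 21} = 1/1048576.
By linearity: E[X] = C(48, 7) · 2^{1 − 21} = 73629072 · 1/1048576 = 4601817/65536.
Numerically: E[X] ≈ 70.218.

E[X] = C(48,7)·2^(1−C(7,2)) = 4601817/65536 ≈ 70.218.


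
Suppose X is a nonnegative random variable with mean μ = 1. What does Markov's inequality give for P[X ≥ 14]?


μ = E[X] = 1, a = 14.
Markov: P[X ≥ 14] ≤ μ/a = (1)/14 = 1/14.
Numerically: ≈ 0.0714.
(Since a = 14 > μ = 1.0000, the bound 1/14 is < 1 and informative.)

P[X ≥ 14] ≤ 1/14 ≈ 0.0714.


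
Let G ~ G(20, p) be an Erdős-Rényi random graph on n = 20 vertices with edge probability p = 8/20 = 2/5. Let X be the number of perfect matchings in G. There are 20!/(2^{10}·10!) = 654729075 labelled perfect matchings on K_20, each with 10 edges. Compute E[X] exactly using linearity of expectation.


K_20 has 20!/(2^{10}·10!) = 654729075 labelled perfect matchings.
For each such perfect matching H, let X_H = 1 if all 10 edges of H are present in G. Then P[X_H = 1] = p^{10} = (2/5)^{10} = 1024/9765625.
By linearity: E[X] = Σ_H E[X_H] = 654729075 · p^{10} = 654729075 · 1024/9765625 = 26817702912/390625.
Numerically: E[X] ≈ 68653.3.

E[X] = 654729075 · (2/5)^{10} = 26817702912/390625 ≈ 68653.3.


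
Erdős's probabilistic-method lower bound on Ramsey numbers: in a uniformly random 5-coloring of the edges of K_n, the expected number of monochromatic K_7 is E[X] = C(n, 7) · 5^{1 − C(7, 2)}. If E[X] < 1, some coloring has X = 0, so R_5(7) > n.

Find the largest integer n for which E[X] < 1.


We need C(n, 7) · 5^{1 − 21} < 1, i.e. C(n, 7) < 5^{21 − 1} = 95367431640625.
Check values of n near the boundary:
  n = 334: C(334, 7) = 86359460961576; 86359460961576 < 95367431640625? YES
  n = 335: C(335, 7) = 88202498238195; 88202498238195 < 95367431640625? YES
  n = 336: C(336, 7) = 90079147136880; 90079147136880 < 95367431640625? YES
  n = 337: C(337, 7) = 91989916924632; 91989916924632 < 95367431640625? YES
  n = 338: C(338, 7) = 93935323022736; 93935323022736 < 95367431640625? YES
  n = 339: C(339, 7) = 95915887062372; 95915887062372 < 95367431640625? NO
  n = 340: C(340, 7) = 97932136940560; 97932136940560 < 95367431640625? NO
  n = 341: C(341, 7) = 99984606876440; 99984606876440 < 95367431640625? NO
The largest n with C(n, 7) < 95367431640625 is n = 338 (where E[X] = 93935323022736/95367431640625 ≈ 0.985). Hence R_5(7) > 338, i.e. R_5(7) ≥ 339.

Largest n = 338; hence R_5(7) > 338.


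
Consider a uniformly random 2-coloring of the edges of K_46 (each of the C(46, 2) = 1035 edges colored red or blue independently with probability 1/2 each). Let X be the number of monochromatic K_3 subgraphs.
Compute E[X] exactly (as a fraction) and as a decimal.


Let X = Σ_S X_S over the C(46, 3) = 15180 subsets S of size 3, where X_S = 1 if the K_3 on S is monochromatic.
For a fixed S, the K_3 on S has C(3, 2) = 3 edges. P[all 3 edges red] = (1/2)^3, and likewise for blue, so P[monochromatic] = 2·(1/2)^3 = 2^{1 − 3} = 1/4.
By linearity of expectation: E[X] = C(46, 3) · 2^{1 − 3} = 15180 · 1/4 = 3795.
Numerically: E[X] ≈ 3795.0000.

E[X] = C(46,3)·2^(1−C(3,2)) = 3795 ≈ 3795.0000.


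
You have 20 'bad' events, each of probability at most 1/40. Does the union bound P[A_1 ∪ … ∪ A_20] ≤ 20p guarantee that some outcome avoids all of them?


Union bound: P[∪_{i=1}^{20} A_i] ≤ Σ_i P[A_i] ≤ 20·p = 20·(1/40) = 1/2.
Numerically: 1/2 ≈ 0.5000000.
Is 1/2 < 1? YES.
Since P[∪ A_i] ≤ 1/2 < 1, the complement has P[∩ A_i^c] ≥ 1 − 1/2 = 1/2 > 0, so some outcome avoids every A_i.

20·p = 1/2 ≈ 0.5000000; existence CERTIFIED by the union bound.


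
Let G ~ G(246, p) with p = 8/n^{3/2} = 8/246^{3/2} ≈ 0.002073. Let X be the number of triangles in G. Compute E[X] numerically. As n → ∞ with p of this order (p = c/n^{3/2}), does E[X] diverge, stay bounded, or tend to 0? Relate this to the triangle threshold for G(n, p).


Number of potential triangles: C(246, 3) = 2450980.
Each occurs with probability p³ ≈ (0.002073)³ ≈ 8.913781e-09.
By linearity: E[X] = C(246, 3)·p³ ≈ 2450980 · 8.913781e-09 ≈ 0.0218.
Since α = 3/2 > 1, p = c/n^{3/2} = o(1/n) is below the triangle threshold p ~ 1/n. Asymptotically E[X] ~ (c³/6)·n^{3(1−α)} = (8³/6)·n^{-1.5} → 0, so by Markov's inequality G has no triangles w.h.p.

E[X] ≈ 0.0218; in regime p = Θ(1/n^{3/2}) E[X] tends to 0 (below the triangle threshold p ~ 1/n).


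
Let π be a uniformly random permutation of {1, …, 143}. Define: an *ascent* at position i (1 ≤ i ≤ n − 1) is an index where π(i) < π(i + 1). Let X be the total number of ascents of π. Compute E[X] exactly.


Write X = Σ X_I over i = 1, …, 142, with X_I the indicator of one ascent.
There are 142 indicators.
For each fixed i, the pair (π(i), π(i+1)) is a uniformly random ordered pair of distinct values from {1, …, 143}; by symmetry P[π(i) < π(i+1)] = 1/2.
By linearity: E[X] = 142 · (1/2) = (143 − 1) · (1/2) = 71 ≈ 71.000000.

E[X] = 71 = 71.000000.


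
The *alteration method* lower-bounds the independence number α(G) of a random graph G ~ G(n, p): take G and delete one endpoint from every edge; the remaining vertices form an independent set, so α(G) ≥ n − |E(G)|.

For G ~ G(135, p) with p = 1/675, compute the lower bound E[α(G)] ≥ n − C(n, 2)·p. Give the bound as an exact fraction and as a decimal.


E[|E(G)|] = C(135, 2)·p = 9045 · (1/675) = 67/5.
E[α(G)] ≥ n − E[|E(G)|] = 135 − 67/5 = 608/5.
Numerically: ≈ 121.600.
(This is only a lower bound; the true E[α(G)] may be larger.)

E[α(G)] ≥ 608/5 ≈ 121.600.


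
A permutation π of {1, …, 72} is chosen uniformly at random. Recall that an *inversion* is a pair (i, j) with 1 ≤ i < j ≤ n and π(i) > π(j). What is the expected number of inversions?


Write X = Σ X_I over the C(72, 2) = 2556 pairs i < j, with X_I the indicator of one inversion.
There are 2556 indicators.
For each fixed pair i < j, the values π(i) and π(j) are two distinct elements of {1, …, 72} in uniformly random order; by symmetry P[π(i) > π(j)] = 1/2.
By linearity: E[X] = 2556 · (1/2) = C(72, 2) · (1/2) = 2556/2 = 1278 ≈ 1278.000000.

E[X] = 1278 = 1278.000000.


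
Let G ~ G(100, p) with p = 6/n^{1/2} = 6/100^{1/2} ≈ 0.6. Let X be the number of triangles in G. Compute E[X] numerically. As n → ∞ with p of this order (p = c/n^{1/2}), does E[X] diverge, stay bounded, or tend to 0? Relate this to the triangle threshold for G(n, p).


Number of potential triangles: C(100, 3) = 161700.
Each occurs with probability p³ ≈ (0.6)³ ≈ 2.16000000e-01.
By linearity: E[X] = C(100, 3)·p³ ≈ 161700 · 2.16000000e-01 ≈ 34927.200000.
Since α = 1/2 < 1, p = c/n^{1/2} ≫ 1/n is above the triangle threshold p ~ 1/n. Asymptotically E[X] ~ (c³/6)·n^{3(1−α)} = (6³/6)·n^{1.5} → ∞; triangles are abundant w.h.p.

E[X] ≈ 34927.200000; in regime p = Θ(1/n^{1/2}) E[X] diverges (above the triangle threshold p ~ 1/n).


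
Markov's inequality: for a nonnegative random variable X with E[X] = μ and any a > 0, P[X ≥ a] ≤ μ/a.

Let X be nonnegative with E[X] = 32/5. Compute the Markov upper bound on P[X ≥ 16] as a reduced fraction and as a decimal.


μ = E[X] = 32/5, a = 16.
Markov: P[X ≥ 16] ≤ μ/a = (32/5)/16 = 2/5.
Numerically: ≈ 0.4000.
(Since a = 16 > μ = 6.4000, the bound 2/5 is < 1 and informative.)

P[X ≥ 16] ≤ 2/5 ≈ 0.4000.


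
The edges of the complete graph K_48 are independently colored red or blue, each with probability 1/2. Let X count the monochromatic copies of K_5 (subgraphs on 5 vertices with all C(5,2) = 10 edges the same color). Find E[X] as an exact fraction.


Let X = Σ_S X_S over the C(48, 5) = 1712304 subsets S of size 5, where X_S = 1 if the K_5 on S is monochromatic.
For a fixed S, the K_5 on S has C(5, 2) = 10 edges. P[all 10 edges red] = (1/2)^10, and likewise for blue, so P[monochromatic] = 2·(1/2)^10 = 2^{1 − 10} = 1/512.
By linearity of expectation: E[X] = C(48, 5) · 2^{1 − 10} = 1712304 · 1/512 = 107019/32.
Numerically: E[X] ≈ 3344.34375.

E[X] = C(48,5)·2^(1−C(5,2)) = 107019/32 ≈ 3344.34375.


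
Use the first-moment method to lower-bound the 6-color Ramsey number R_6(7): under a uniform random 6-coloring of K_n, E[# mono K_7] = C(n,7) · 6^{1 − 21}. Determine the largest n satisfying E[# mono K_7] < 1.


We need C(n, 7) · 6^{1 − 21} < 1, i.e. C(n, 7) < 6^{21 − 1} = 3656158440062976.
Check values of n near the boundary:
  n = 564: C(564, 7) = 3469685994423792; 3469685994423792 < 3656158440062976? YES
  n = 565: C(565, 7) = 3513212521235560; 3513212521235560 < 3656158440062976? YES
  n = 566: C(566, 7) = 3557206237959440; 3557206237959440 < 3656158440062976? YES
  n = 567: C(567, 7) = 3601671315933933; 3601671315933933 < 3656158440062976? YES
  n = 568: C(568, 7) = 3646611956239704; 3646611956239704 < 3656158440062976? YES
  n = 569: C(569, 7) = 3692032389858348; 3692032389858348 < 3656158440062976? NO
The largest n with C(n, 7) < 3656158440062976 is n = 568 (where E[X] = 16882462760369/16926659444736 ≈ 0.9974). Hence R_6(7) > 568, i.e. R_6(7) ≥ 569.

Largest n = 568; hence R_6(7) > 568.


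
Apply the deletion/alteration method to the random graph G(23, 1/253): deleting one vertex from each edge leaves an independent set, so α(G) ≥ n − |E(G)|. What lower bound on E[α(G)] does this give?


E[|E(G)|] = C(23, 2)·p = 253 · (1/253) = 1.
E[α(G)] ≥ n − E[|E(G)|] = 23 − 1 = 22.
Numerically: ≈ 22.0000.
(This is only a lower bound; the true E[α(G)] may be larger.)

E[α(G)] ≥ 22 ≈ 22.0000.


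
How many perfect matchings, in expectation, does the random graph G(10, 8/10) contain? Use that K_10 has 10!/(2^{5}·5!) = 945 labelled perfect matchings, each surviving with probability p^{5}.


K_10 has 10!/(2^{5}·5!) = 945 labelled perfect matchings.
For each such perfect matching H, let X_H = 1 if all 5 edges of H are present in G. Then P[X_H = 1] = p^{5} = (4/5)^{5} = 1024/3125.
Summing the indicators: E[X] = Σ_H E[X_H] = 945 · p^{5} = 945 · 1024/3125 = 193536/625.
Numerically: E[X] ≈ 309.7.

E[X] = 945 · (4/5)^{5} = 193536/625 ≈ 309.7.


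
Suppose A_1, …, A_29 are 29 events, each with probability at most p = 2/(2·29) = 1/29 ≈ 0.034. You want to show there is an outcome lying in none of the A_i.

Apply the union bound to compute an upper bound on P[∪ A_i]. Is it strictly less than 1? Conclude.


Union bound: P[∪_{i=1}^{29} A_i] ≤ Σ_i P[A_i] ≤ 29·p = 29·(1/29) = 1.
Numerically: 1 ≈ 1.000.
Is 1 < 1? NO.
Since the bound 1 is ≥ 1, the union bound is uninformative here; it does NOT by itself certify existence.

29·p = 1 ≈ 1.000; existence NOT certified by the union bound.


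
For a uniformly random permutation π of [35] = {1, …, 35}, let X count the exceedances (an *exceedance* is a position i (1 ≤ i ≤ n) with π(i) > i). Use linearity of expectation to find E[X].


Write X = Σ_{i=1}^{35} X_i, where X_i = 1_{π(i) > i}.
For each fixed i, π(i) is uniform over {1, …, 35} (marginal of a uniform permutation), so P[π(i) > i] = (n − i)/n. Summing: Σ_{i=1}^{35} (n − i)/n = (0 + 1 + … + 34)/35 = 35(35 − 1)/(2·35) = (35 − 1)/2.
Hence E[X] = Σ_{i=1}^{35} (35 − i)/35 = 17 ≈ 17.000000.

E[X] = 17 = 17.000000.


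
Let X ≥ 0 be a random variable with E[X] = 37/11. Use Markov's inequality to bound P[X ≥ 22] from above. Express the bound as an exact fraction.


μ = E[X] = 37/11, a = 22.
Markov: P[X ≥ 22] ≤ μ/a = (37/11)/22 = 37/242.
Numerically: ≈ 0.15289.
(Since a = 22 > μ = 3.36364, the bound 37/242 is < 1 and informative.)

P[X ≥ 22] ≤ 37/242 ≈ 0.15289.


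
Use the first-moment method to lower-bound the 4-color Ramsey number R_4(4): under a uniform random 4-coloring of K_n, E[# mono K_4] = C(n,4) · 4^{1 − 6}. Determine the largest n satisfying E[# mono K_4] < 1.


We need C(n, 4) · 4^{1 − 6} < 1, i.e. C(n, 4) < 4^{6 − 1} = 1024.
Check values of n near the boundary:
  n = 11: C(11, 4) = 330; 330 < 1024? YES
  n = 12: C(12, 4) = 495; 495 < 1024? YES
  n = 13: C(13, 4) = 715; 715 < 1024? YES
  n = 14: C(14, 4) = 1001; 1001 < 1024? YES
  n = 15: C(15, 4) = 1365; 1365 < 1024? NO
  n = 16: C(16, 4) = 1820; 1820 < 1024? NO
The largest n with C(n, 4) < 1024 is n = 14 (where E[X] = 1001/1024 ≈ 0.97754). Hence R_4(4) > 14, i.e. R_4(4) ≥ 15.

Largest n = 14; hence R_4(4) > 14.


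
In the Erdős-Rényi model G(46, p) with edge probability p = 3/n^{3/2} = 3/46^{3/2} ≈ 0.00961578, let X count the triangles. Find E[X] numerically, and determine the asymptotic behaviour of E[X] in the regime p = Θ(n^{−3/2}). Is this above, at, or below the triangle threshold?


Number of potential triangles: C(46, 3) = 15180.
Each occurs with probability p³ ≈ (0.00961578)³ ≈ 8.89105960e-07.
By linearity: E[X] = C(46, 3)·p³ ≈ 15180 · 8.89105960e-07 ≈ 0.013497.
Since α = 3/2 > 1, p = c/n^{3/2} = o(1/n) is below the triangle threshold p ~ 1/n. Asymptotically E[X] ~ (c³/6)·n^{3(1−α)} = (3³/6)·n^{-1.5} → 0, so by Markov's inequality G has no triangles w.h.p.

E[X] ≈ 0.013497; in regime p = Θ(1/n^{3/2}) E[X] tends to 0 (below the triangle threshold p ~ 1/n).


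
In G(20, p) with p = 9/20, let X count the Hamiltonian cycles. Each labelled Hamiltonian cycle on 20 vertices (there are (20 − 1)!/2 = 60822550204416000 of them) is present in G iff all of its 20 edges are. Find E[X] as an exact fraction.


K_20 has (20 − 1)!/2 = 60822550204416000 labelled Hamiltonian cycles.
For each such Hamiltonian cycle H, let X_H = 1 if all 20 edges of H are present in G. Then P[X_H = 1] = p^{20} = (9/20)^{20} = 12157665459056928801/104857600000000000000000000.
By linearity: E[X] = Σ_H E[X_H] = 60822550204416000 · p^{20} = 60822550204416000 · 12157665459056928801/104857600000000000000000000 = 180532279724605553545860280221/25600000000000000000.
Numerically: E[X] ≈ 7.052e+09.

E[X] = 60822550204416000 · (9/20)^{20} = 180532279724605553545860280221/25600000000000000000 ≈ 7.052e+09.


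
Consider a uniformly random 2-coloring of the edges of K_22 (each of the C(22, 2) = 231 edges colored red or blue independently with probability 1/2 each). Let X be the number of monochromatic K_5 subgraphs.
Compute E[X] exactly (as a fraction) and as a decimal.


Let X = Σ_S X_S over the C(22, 5) = 26334 subsets S of size 5, where X_S = 1 if the K_5 on S is monochromatic.
For a fixed S, the K_5 on S has C(5, 2) = 10 edges. P[all 10 edges red] = (1/2)^10, and likewise for blue, so P[monochromatic] = 2·(1/2)^10 = 2^{1 − 10} = 1/512.
By linearity: E[X] = C(22, 5) · 2^{1 − 10} = 26334 · 1/512 = 13167/256.
Numerically: E[X] ≈ 51.434.

E[X] = C(22,5)·2^(1−C(5,2)) = 13167/256 ≈ 51.434.


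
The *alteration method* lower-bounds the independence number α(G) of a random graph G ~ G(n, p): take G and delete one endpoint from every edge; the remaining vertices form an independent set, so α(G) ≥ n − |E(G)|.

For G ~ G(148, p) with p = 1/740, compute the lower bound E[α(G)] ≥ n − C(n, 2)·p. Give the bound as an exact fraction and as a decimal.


E[|E(G)|] = C(148, 2)·p = 10878 · (1/740) = 147/10.
E[α(G)] ≥ n − E[|E(G)|] = 148 − 147/10 = 1333/10.
Numerically: ≈ 133.300000.
(This is only a lower bound; the true E[α(G)] may be larger.)

E[α(G)] ≥ 1333/10 ≈ 133.300000.


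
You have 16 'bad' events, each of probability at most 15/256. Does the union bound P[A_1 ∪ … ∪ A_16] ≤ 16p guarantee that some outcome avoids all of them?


Union bound: P[∪_{i=1}^{16} A_i] ≤ Σ_i P[A_i] ≤ 16·p = 16·(15/256) = 15/16.
Numerically: 15/16 ≈ 0.93750.
Is 15/16 < 1? YES.
Since P[∪ A_i] ≤ 15/16 < 1, the complement has P[∩ A_i^c] ≥ 1 − 15/16 = 1/16 > 0, so some outcome avoids every A_i.

16·p = 15/16 ≈ 0.93750; existence CERTIFIED by the union bound.


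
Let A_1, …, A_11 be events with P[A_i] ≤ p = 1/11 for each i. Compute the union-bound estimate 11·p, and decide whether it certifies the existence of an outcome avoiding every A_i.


Union bound: P[∪_{i=1}^{11} A_i] ≤ Σ_i P[A_i] ≤ 11·p = 11·(1/11) = 1.
Numerically: 1 ≈ 1.00000.
Is 1 < 1? NO.
Since the bound 1 is ≥ 1, the union bound is uninformative here; it does NOT by itself certify existence.

11·p = 1 ≈ 1.00000; existence NOT certified by the union bound.


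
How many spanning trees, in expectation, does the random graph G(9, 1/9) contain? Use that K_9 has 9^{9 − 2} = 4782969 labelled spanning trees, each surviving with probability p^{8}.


K_9 has 9^{9 − 2} = 4782969 labelled spanning trees.
For each such spanning tree H, let X_H = 1 if all 8 edges of H are present in G. Then P[X_H = 1] = p^{8} = (1/9)^{8} = 1/43046721.
Summing the indicators: E[X] = Σ_H E[X_H] = 4782969 · p^{8} = 4782969 · 1/43046721 = 1/9.
Numerically: E[X] ≈ 0.111.

E[X] = 4782969 · (1/9)^{8} = 1/9 ≈ 0.111.


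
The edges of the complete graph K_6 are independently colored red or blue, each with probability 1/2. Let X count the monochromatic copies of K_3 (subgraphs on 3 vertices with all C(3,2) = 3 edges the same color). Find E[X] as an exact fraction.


Let X = Σ_S X_S over the C(6, 3) = 20 subsets S of size 3, where X_S = 1 if the K_3 on S is monochromatic.
For a fixed S, the K_3 on S has C(3, 2) = 3 edges. P[all 3 edges red] = (1/2)^3, and likewise for blue, so P[monochromatic] = 2·(1/2)^3 = 2^{1 − 3} = 1/4.
By linearity of expectation: E[X] = C(6, 3) · 2^{1 − 3} = 20 · 1/4 = 5.
Numerically: E[X] ≈ 5.0000.

E[X] = C(6,3)·2^(1−C(3,2)) = 5 ≈ 5.0000.


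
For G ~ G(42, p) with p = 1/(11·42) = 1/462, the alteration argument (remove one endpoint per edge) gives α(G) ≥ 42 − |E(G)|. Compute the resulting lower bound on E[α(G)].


E[|E(G)|] = C(42, 2)·p = 861 · (1/462) = 41/22.
E[α(G)] ≥ n − E[|E(G)|] = 42 − 41/22 = 883/22.
Numerically: ≈ 40.13636.
(This is only a lower bound; the true E[α(G)] may be larger.)

E[α(G)] ≥ 883/22 ≈ 40.13636.


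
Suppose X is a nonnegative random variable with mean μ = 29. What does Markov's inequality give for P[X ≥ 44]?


μ = E[X] = 29, a = 44.
Markov: P[X ≥ 44] ≤ μ/a = (29)/44 = 29/44.
Numerically: ≈ 0.6591.
(Since a = 44 > μ = 29.0000, the bound 29/44 is < 1 and informative.)

P[X ≥ 44] ≤ 29/44 ≈ 0.6591.


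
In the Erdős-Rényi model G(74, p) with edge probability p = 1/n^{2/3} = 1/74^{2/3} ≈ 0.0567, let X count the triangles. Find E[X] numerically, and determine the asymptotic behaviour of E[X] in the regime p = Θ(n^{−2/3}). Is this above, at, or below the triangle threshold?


Number of potential triangles: C(74, 3) = 64824.
Each occurs with probability p³ ≈ (0.0567)³ ≈ 1.82615e-04.
By linearity: E[X] = C(74, 3)·p³ ≈ 64824 · 1.82615e-04 ≈ 11.838.
Since α = 2/3 < 1, p = c/n^{2/3} ≫ 1/n is above the triangle threshold p ~ 1/n. Asymptotically E[X] ~ (c³/6)·n^{3(1−α)} = (1³/6)·n^{1} → ∞; triangles are abundant w.h.p.

E[X] ≈ 11.838; in regime p = Θ(1/n^{2/3}) E[X] diverges (above the triangle threshold p ~ 1/n).


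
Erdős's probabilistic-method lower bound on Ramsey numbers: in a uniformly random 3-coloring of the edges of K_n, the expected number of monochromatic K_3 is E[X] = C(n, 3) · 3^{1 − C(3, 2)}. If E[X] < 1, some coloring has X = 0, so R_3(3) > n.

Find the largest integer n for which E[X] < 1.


We need C(n, 3) · 3^{1 − 3} < 1, i.e. C(n, 3) < 3^{3 − 1} = 9.
Check values of n near the boundary:
  n = 3: C(3, 3) = 1; 1 < 9? YES
  n = 4: C(4, 3) = 4; 4 < 9? YES
  n = 5: C(5, 3) = 10; 10 < 9? NO
  n = 6: C(6, 3) = 20; 20 < 9? NO
The largest n with C(n, 3) < 9 is n = 4 (where E[X] = 4/9 ≈ 0.444444). Hence R_3(3) > 4, i.e. R_3(3) ≥ 5.

Largest n = 4; hence R_3(3) > 4.


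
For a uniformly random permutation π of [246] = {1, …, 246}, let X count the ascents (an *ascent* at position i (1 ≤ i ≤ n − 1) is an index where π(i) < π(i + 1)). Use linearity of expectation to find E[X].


Write X = Σ X_I over i = 1, …, 245, with X_I the indicator of one ascent.
There are 245 indicators.
For each fixed i, the pair (π(i), π(i+1)) is a uniformly random ordered pair of distinct values from {1, …, 246}; by symmetry P[π(i) < π(i+1)] = 1/2.
By linearity: E[X] = 245 · (1/2) = (246 − 1) · (1/2) = 245/2 ≈ 122.5000.

E[X] = 245/2 = 122.5000.


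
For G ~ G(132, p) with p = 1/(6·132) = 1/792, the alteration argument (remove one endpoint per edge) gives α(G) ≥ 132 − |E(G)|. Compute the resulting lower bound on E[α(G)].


E[|E(G)|] = C(132, 2)·p = 8646 · (1/792) = 131/12.
E[α(G)] ≥ n − E[|E(G)|] = 132 − 131/12 = 1453/12.
Numerically: ≈ 121.083333.
(This is only a lower bound; the true E[α(G)] may be larger.)

E[α(G)] ≥ 1453/12 ≈ 121.083333.


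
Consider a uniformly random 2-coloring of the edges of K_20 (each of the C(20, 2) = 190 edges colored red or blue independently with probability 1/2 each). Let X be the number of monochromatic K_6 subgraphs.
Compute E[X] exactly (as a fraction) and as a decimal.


Let X = Σ_S X_S over the C(20, 6) = 38760 subsets S of size 6, where X_S = 1 if the K_6 on S is monochromatic.
For a fixed S, the K_6 on S has C(6, 2) = 15 edges. P[all 15 edges red] = (1/2)^15, and likewise for blue, so P[monochromatic] = 2·(1/2)^15 = 2^{1 − 15} = 1/16384.
By linearity: E[X] = C(20, 6) · 2^{1 − 15} = 38760 · 1/16384 = 4845/2048.
Numerically: E[X] ≈ 2.366.

E[X] = C(20,6)·2^(1−C(6,2)) = 4845/2048 ≈ 2.366.


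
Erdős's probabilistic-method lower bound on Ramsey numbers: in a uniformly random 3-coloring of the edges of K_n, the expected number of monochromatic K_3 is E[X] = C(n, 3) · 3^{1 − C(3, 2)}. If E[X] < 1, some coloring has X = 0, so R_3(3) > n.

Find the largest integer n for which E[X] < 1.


We need C(n, 3) · 3^{1 − 3} < 1, i.e. C(n, 3) < 3^{3 − 1} = 9.
Check values of n near the boundary:
  n = 3: C(3, 3) = 1; 1 < 9? YES
  n = 4: C(4, 3) = 4; 4 < 9? YES
  n = 5: C(5, 3) = 10; 10 < 9? NO
  n = 6: C(6, 3) = 20; 20 < 9? NO
  n = 7: C(7, 3) = 35; 35 < 9? NO
The largest n with C(n, 3) < 9 is n = 4 (where E[X] = 4/9 ≈ 0.4444). Hence R_3(3) > 4, i.e. R_3(3) ≥ 5.

Largest n = 4; hence R_3(3) > 4.


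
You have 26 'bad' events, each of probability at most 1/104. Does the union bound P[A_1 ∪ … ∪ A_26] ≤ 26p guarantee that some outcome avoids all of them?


Union bound: P[∪_{i=1}^{26} A_i] ≤ Σ_i P[A_i] ≤ 26·p = 26·(1/104) = 1/4.
Numerically: 1/4 ≈ 0.25000.
Is 1/4 < 1? YES.
Since P[∪ A_i] ≤ 1/4 < 1, the complement has P[∩ A_i^c] ≥ 1 − 1/4 = 3/4 > 0, so some outcome avoids every A_i.

26·p = 1/4 ≈ 0.25000; existence CERTIFIED by the union bound.


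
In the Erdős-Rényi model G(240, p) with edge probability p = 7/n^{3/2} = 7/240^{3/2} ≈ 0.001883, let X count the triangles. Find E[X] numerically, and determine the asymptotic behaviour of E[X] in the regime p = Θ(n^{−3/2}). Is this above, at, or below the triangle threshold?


Number of potential triangles: C(240, 3) = 2275280.
Each occurs with probability p³ ≈ (0.001883)³ ≈ 6.673344e-09.
By linearity: E[X] = C(240, 3)·p³ ≈ 2275280 · 6.673344e-09 ≈ 0.0152.
Since α = 3/2 > 1, p = c/n^{3/2} = o(1/n) is below the triangle threshold p ~ 1/n. Asymptotically E[X] ~ (c³/6)·n^{3(1−α)} = (7³/6)·n^{-1.5} → 0, so by Markov's inequality G has no triangles w.h.p.

E[X] ≈ 0.0152; in regime p = Θ(1/n^{3/2}) E[X] tends to 0 (below the triangle threshold p ~ 1/n).


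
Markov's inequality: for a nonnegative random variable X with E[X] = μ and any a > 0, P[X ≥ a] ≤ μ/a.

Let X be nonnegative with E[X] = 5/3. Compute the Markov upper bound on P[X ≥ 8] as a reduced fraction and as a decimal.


μ = E[X] = 5/3, a = 8.
Markov: P[X ≥ 8] ≤ μ/a = (5/3)/8 = 5/24.
Numerically: ≈ 0.20833.
(Since a = 8 > μ = 1.66667, the bound 5/24 is < 1 and informative.)

P[X ≥ 8] ≤ 5/24 ≈ 0.20833.


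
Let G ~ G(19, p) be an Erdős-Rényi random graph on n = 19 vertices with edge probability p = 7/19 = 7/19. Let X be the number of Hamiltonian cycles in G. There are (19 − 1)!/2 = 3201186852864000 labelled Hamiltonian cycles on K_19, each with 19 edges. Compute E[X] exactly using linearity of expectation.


K_19 has (19 − 1)!/2 = 3201186852864000 labelled Hamiltonian cycles.
For each such Hamiltonian cycle H, let X_H = 1 if all 19 edges of H are present in G. Then P[X_H = 1] = p^{19} = (7/19)^{19} = 11398895185373143/1978419655660313589123979.
By linearity: E[X] = Σ_H E[X_H] = 3201186852864000 · p^{19} = 3201186852864000 · 11398895185373143/1978419655660313589123979 = 36489993404591253525678231552000/1978419655660313589123979.
Numerically: E[X] ≈ 1.8444e+07.

E[X] = 3201186852864000 · (7/19)^{19} = 36489993404591253525678231552000/1978419655660313589123979 ≈ 1.8444e+07.


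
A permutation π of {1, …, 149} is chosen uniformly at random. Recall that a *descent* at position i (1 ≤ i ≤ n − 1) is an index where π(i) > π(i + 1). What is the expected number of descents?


Write X = Σ X_I over i = 1, …, 148, with X_I the indicator of one descent.
There are 148 indicators.
For each fixed i, the pair (π(i), π(i+1)) is a uniformly random ordered pair of distinct values from {1, …, 149}; by symmetry P[π(i) > π(i+1)] = 1/2.
By linearity: E[X] = 148 · (1/2) = (149 − 1) · (1/2) = 74 ≈ 74.000.

E[X] = 74 = 74.000.
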